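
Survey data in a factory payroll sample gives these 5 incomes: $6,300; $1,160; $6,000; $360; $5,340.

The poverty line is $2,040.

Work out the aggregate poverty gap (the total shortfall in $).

Poor units: $360, $1,160 (q = 2 of N = 5).
Individual gaps: 2040−360 = 1680; 2040−1160 = 880.
Aggregate gap = $2,560.

$2,560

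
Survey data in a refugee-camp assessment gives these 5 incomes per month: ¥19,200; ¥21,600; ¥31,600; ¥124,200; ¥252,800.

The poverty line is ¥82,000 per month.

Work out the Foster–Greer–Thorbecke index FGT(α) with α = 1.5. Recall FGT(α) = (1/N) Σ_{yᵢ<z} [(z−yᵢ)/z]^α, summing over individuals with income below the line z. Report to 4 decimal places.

0.3569

Poor units: ¥19,200, ¥21,600, ¥31,600 (q = 3 of N = 5).
Shortfall ratios: (82000−19200)/82000 = 0.7659; (82000−21600)/82000 = 0.7366; (82000−31600)/82000 = 0.6146.
Raised to α = 1.5: 0.67022; 0.63217; 0.48186.
Sum = 1.784258; FGT(1.5) = 1.784258 / 5 = 0.3569.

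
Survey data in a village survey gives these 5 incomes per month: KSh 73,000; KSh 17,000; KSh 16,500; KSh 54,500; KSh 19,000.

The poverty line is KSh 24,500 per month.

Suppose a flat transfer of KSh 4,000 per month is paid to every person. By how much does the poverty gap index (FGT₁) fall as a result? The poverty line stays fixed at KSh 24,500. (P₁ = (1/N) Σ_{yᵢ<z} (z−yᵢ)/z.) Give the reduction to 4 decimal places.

Before: below the line — KSh 16,500, KSh 17,000, KSh 19,000; poverty gap index (FGT₁) = 0.171429.
After the KSh 4,000 transfer: below the line — KSh 20,500, KSh 21,000, KSh 23,000; poverty gap index (FGT₁) = 0.073469.
Reduction = 0.171429 − 0.073469 = 0.0980.

0.0980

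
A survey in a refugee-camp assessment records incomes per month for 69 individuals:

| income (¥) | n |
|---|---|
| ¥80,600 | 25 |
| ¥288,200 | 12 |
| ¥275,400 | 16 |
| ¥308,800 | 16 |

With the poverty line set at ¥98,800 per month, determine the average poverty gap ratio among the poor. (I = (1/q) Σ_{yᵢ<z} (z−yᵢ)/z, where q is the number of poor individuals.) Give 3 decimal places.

0.184

Incomes under z: 25×¥80,600 (q = 25 of N = 69).
Relative gaps: 0.1842 (×25); sum = 4.605263.
I averages over the q = 25 poor units only: 4.605263 / 25 = 0.184.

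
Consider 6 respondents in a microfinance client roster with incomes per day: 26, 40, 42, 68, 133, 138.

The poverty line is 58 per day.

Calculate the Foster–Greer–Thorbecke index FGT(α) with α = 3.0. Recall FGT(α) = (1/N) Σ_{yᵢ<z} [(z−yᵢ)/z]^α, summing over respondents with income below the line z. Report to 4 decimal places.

Poor units: 26, 40, 42 (q = 3 of N = 6).
Shortfall ratios: (58−26)/58 = 0.5517; (58−40)/58 = 0.3103; (58−42)/58 = 0.2759.
Raised to α = 3.0: 0.16794; 0.02989; 0.02099.
Sum = 0.218828; FGT(3.0) = 0.218828 / 6 = 0.0365.

0.0365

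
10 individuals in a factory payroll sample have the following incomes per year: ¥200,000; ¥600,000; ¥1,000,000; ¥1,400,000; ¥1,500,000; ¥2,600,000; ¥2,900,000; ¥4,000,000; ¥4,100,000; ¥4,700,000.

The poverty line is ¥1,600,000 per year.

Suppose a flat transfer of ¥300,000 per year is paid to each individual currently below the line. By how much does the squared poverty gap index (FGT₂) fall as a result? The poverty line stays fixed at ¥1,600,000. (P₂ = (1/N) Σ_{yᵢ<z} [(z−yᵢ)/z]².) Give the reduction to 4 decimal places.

0.0617

Before: below the line — ¥200,000, ¥600,000, ¥1,000,000, ¥1,400,000, ¥1,500,000; squared poverty gap index (FGT₂) = 0.131641.
After the ¥300,000 transfer: below the line — ¥500,000, ¥900,000, ¥1,300,000; squared poverty gap index (FGT₂) = 0.069922.
Reduction = 0.131641 − 0.069922 = 0.0617.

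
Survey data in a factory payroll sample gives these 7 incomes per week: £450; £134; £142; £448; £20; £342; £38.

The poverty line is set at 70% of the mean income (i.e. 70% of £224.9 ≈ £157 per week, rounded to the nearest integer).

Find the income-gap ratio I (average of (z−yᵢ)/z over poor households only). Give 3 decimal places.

0.468

Below z: £20, £38, £134, £142 (q = 4 of N = 7).
Shortfall ratios (z−y)/z: 0.8726, 0.7580, 0.1465, 0.0955; sum = 1.872611.
The income-gap ratio divides by q (the poor only): 1.872611 / 4 = 0.468.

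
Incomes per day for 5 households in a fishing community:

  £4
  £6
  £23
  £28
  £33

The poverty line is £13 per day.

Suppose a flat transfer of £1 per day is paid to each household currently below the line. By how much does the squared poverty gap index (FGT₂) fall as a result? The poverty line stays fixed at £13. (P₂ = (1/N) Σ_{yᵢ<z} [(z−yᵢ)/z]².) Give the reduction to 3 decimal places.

Before: below the line — £4, £6; squared poverty gap index (FGT₂) = 0.15385.
After the £1 transfer: below the line — £5, £7; squared poverty gap index (FGT₂) = 0.11834.
Reduction = 0.15385 − 0.11834 = 0.036.

0.036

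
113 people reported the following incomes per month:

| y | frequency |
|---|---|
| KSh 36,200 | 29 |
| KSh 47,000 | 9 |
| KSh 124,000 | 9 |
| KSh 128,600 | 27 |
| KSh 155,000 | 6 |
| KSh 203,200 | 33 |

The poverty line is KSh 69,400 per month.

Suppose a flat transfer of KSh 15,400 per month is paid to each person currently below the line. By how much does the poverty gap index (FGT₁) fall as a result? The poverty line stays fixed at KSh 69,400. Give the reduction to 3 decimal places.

Before: below the line — 29×KSh 36,200, 9×KSh 47,000; poverty gap index (FGT₁) = 0.14848.
After the KSh 15,400 transfer: below the line — 29×KSh 51,600, 9×KSh 62,400; poverty gap index (FGT₁) = 0.07386.
Reduction = 0.14848 − 0.07386 = 0.075.

0.075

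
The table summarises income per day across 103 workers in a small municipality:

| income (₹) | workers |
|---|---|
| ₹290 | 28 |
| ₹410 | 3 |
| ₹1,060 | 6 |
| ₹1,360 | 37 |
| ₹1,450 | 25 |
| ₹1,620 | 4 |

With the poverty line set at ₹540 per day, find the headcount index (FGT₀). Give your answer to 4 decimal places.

31 of the 103 workers have income below ₹540.
H = 31/103 = 0.3010.

0.3010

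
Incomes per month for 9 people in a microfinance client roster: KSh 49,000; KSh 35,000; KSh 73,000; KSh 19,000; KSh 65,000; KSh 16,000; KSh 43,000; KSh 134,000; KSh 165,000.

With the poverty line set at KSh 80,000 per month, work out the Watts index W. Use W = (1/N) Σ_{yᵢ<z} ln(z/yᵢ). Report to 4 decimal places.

Below z: KSh 16,000, KSh 19,000, KSh 35,000, KSh 43,000, KSh 49,000, KSh 65,000, KSh 73,000 (q = 7 of N = 9).
ln(z/y) terms: ln(80000/16000) = 1.6094; ln(80000/19000) = 1.4376; ln(80000/35000) = 0.8267; ln(80000/43000) = 0.6208; ln(80000/49000) = 0.4902; ln(80000/65000) = 0.2076; ln(80000/73000) = 0.0916.
W = 5.283944 / 9 = 0.5871.

0.5871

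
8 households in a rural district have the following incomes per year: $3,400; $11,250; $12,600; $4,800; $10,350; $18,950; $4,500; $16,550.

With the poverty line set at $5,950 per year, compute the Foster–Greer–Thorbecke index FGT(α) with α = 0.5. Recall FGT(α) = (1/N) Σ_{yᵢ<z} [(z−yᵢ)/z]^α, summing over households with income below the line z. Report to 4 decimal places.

0.1985

Below the line: $3,400, $4,500, $4,800 (q = 3 of N = 8).
Shortfall ratios: (5950−3400)/5950 = 0.4286; (5950−4500)/5950 = 0.2437; (5950−4800)/5950 = 0.1933.
Raised to α = 0.5: 0.65465; 0.49366; 0.43963.
Sum = 1.587944; FGT(0.5) = 1.587944 / 8 = 0.1985.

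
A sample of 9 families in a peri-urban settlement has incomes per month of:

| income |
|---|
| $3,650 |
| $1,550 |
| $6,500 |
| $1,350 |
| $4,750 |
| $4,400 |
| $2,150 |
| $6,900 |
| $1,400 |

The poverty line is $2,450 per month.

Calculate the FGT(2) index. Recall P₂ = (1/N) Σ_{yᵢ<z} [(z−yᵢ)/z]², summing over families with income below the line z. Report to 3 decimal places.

Below z: $1,350, $1,400, $1,550, $2,150 (q = 4 of N = 9).
Normalized shortfalls: (2450−1350)/2450 = 0.4490; (2450−1400)/2450 = 0.4286; (2450−1550)/2450 = 0.3673; (2450−2150)/2450 = 0.1224.
Squared: 0.2016; 0.1837; 0.1349; 0.0150.
Sum = 0.535194; P₂ = 0.535194 / 9 = 0.059.

0.059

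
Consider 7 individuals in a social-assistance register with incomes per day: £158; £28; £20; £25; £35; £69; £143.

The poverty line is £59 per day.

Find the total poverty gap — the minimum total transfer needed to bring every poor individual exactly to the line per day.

£128

Below the line: £20, £25, £28, £35 (q = 4 of N = 7).
Individual gaps: 59−20 = 39; 59−25 = 34; 59−28 = 31; 59−35 = 24.
Aggregate gap = £128.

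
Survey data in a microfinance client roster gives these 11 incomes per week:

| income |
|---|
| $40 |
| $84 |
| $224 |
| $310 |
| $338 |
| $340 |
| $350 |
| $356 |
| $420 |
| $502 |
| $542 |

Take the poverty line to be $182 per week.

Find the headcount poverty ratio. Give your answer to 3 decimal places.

2 of the 11 families have income below $182.
H = 2/11 = 0.182.

0.182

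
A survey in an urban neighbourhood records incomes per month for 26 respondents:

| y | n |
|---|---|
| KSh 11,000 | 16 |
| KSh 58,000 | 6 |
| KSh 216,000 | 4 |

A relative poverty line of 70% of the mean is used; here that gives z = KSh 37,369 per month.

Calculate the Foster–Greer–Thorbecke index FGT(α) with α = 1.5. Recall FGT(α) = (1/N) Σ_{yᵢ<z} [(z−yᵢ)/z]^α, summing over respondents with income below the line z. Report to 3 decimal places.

Poor units: 16×KSh 11,000 (q = 16 of N = 26).
Relative gaps: (37369−11000)/37369 = 0.7056 (×16).
Raised to α = 1.5: 0.59275 (×16).
Sum = 9.484037; FGT(1.5) = 9.484037 / 26 = 0.365.

0.365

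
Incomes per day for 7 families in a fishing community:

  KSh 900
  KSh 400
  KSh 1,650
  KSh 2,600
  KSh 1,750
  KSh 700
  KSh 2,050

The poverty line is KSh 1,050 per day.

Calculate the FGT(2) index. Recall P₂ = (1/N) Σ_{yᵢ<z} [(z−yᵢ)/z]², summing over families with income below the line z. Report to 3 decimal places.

0.074

Poor units: KSh 400, KSh 700, KSh 900 (q = 3 of N = 7).
Shortfall ratios: (1050−400)/1050 = 0.6190; (1050−700)/1050 = 0.3333; (1050−900)/1050 = 0.1429.
Squared: 0.3832; 0.1111; 0.0204.
Sum = 0.514739; P₂ = 0.514739 / 7 = 0.074.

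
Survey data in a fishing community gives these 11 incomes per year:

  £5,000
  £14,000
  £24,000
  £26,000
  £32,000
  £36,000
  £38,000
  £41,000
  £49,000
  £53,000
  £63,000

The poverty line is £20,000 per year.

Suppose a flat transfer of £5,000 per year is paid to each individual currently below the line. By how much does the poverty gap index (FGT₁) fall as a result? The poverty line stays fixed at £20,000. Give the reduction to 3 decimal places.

0.045

Before: below the line — £5,000, £14,000; poverty gap index (FGT₁) = 0.09545.
After the £5,000 transfer: below the line — £10,000, £19,000; poverty gap index (FGT₁) = 0.05000.
Reduction = 0.09545 − 0.05000 = 0.045.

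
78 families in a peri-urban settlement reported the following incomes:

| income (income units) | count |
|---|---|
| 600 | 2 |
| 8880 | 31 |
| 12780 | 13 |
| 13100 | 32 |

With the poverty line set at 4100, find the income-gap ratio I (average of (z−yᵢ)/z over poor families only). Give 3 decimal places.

Incomes under z: 2×600 (q = 2 of N = 78).
Shortfall ratios (z−y)/z: 0.8537 (×2); sum = 1.707317.
The income-gap ratio divides by q (the poor only): 1.707317 / 2 = 0.854.

0.854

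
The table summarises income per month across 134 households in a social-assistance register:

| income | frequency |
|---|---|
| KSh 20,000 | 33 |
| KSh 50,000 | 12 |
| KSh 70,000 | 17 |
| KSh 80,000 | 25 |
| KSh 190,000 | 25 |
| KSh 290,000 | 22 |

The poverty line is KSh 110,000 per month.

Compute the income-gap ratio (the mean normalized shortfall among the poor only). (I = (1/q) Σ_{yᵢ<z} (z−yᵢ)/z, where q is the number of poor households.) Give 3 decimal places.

0.535

Poor units: 33×KSh 20,000, 12×KSh 50,000, 17×KSh 70,000, 25×KSh 80,000 (q = 87 of N = 134).
Shortfall ratios (z−y)/z: 0.8182 (×33), 0.5455 (×12), 0.3636 (×17), 0.2727 (×25); sum = 46.545455.
The income-gap ratio divides by q (the poor only): 46.545455 / 87 = 0.535.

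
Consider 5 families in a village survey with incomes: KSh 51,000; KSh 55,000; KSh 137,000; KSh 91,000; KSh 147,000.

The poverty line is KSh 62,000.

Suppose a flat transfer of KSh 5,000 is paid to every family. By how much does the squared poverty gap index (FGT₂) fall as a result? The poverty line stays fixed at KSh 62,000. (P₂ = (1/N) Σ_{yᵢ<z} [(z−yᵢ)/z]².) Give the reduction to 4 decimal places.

Before: below the line — KSh 51,000, KSh 55,000; squared poverty gap index (FGT₂) = 0.008845.
After the KSh 5,000 transfer: below the line — KSh 56,000, KSh 60,000; squared poverty gap index (FGT₂) = 0.002081.
Reduction = 0.008845 − 0.002081 = 0.0068.

0.0068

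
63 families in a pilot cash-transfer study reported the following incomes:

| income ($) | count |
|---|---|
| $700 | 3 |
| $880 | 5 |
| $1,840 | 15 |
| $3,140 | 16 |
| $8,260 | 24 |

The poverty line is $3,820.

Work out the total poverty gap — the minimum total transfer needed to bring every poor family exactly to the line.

$64,640

Poor units: 3×$700, 5×$880, 15×$1,840, 16×$3,140 (q = 39 of N = 63).
Individual gaps: 3×(3820−700) = 9360; 5×(3820−880) = 14700; 15×(3820−1840) = 29700; 16×(3820−3140) = 10880.
Aggregate gap = $64,640.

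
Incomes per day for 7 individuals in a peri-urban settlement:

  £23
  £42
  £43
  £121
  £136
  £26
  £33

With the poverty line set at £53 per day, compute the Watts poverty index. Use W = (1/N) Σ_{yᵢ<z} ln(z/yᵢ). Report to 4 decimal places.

0.3518

Below the line: £23, £26, £33, £42, £43 (q = 5 of N = 7).
Log shortfalls: ln(53/23) = 0.8348; ln(53/26) = 0.7122; ln(53/33) = 0.4738; ln(53/42) = 0.2326; ln(53/43) = 0.2091.
W = 2.462492 / 7 = 0.3518.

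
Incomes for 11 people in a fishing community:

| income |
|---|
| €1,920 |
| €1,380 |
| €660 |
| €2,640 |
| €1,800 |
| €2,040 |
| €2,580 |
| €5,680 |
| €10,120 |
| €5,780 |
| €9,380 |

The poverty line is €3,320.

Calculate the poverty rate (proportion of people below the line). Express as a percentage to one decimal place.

63.6%

7 of the 11 people have income below €3,320.
H = 7/11 = 63.6%.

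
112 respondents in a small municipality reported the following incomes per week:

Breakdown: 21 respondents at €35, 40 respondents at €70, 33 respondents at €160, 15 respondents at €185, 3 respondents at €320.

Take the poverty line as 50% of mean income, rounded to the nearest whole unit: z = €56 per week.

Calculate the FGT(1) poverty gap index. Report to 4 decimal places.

0.0703

Poor units: 21×€35 (q = 21 of N = 112).
Relative gaps: (56−35)/56 = 0.3750 (×21).
Σ = 7.875000. Dividing by the full population N = 112 gives P₁ = 0.0703.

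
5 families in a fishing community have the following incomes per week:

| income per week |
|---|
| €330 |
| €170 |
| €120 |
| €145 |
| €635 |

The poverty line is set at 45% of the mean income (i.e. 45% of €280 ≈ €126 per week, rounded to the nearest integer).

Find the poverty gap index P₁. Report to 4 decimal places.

0.0095

Below z: €120 (q = 1 of N = 5).
Gap ratios (z−y)/z: (126−120)/126 = 0.0476.
Σ = 0.047619. Dividing by the full population N = 5 gives P₁ = 0.0095.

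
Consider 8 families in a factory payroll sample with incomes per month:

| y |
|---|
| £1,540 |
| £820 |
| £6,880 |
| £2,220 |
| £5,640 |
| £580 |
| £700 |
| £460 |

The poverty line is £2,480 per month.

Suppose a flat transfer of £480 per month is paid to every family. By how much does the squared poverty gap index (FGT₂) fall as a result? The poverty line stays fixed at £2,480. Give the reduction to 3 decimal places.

0.140

Before: below the line — £460, £580, £700, £820, £1,540, £2,220; squared poverty gap index (FGT₂) = 0.29603.
After the £480 transfer: below the line — £940, £1,060, £1,180, £1,300, £2,020; squared poverty gap index (FGT₂) = 0.15613.
Reduction = 0.29603 − 0.15613 = 0.140.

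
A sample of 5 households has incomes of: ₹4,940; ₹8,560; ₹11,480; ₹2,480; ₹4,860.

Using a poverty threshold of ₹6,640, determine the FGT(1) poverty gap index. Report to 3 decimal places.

0.230

Below z: ₹2,480, ₹4,860, ₹4,940 (q = 3 of N = 5).
Shortfall ratios: (6640−2480)/6640 = 0.6265; (6640−4860)/6640 = 0.2681; (6640−4940)/6640 = 0.2560.
Sum of shortfalls = 1.150602; P₁ averages over all N: 1.150602 / 5 = 0.230.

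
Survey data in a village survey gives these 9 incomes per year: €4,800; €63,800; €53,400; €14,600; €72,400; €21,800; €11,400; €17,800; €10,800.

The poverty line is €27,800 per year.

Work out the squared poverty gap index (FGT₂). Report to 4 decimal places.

0.2009

Below z: €4,800, €10,800, €11,400, €14,600, €17,800, €21,800 (q = 6 of N = 9).
Normalized shortfalls: (27800−4800)/27800 = 0.8273; (27800−10800)/27800 = 0.6115; (27800−11400)/27800 = 0.5899; (27800−14600)/27800 = 0.4748; (27800−17800)/27800 = 0.3597; (27800−21800)/27800 = 0.2158.
Squared: 0.6845; 0.3739; 0.3480; 0.2255; 0.1294; 0.0466.
Sum = 1.807877; P₂ = 1.807877 / 9 = 0.2009.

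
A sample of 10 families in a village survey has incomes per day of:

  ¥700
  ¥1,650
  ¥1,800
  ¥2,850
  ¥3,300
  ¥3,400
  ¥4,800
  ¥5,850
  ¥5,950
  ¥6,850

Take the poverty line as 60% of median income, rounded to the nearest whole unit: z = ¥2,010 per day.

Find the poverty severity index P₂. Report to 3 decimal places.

0.047

Poor units: ¥700, ¥1,650, ¥1,800 (q = 3 of N = 10).
Gap ratios (z−y)/z: (2010−700)/2010 = 0.6517; (2010−1650)/2010 = 0.1791; (2010−1800)/2010 = 0.1045.
Squared: 0.4248; 0.0321; 0.0109.
Sum = 0.467761; P₂ = 0.467761 / 10 = 0.047.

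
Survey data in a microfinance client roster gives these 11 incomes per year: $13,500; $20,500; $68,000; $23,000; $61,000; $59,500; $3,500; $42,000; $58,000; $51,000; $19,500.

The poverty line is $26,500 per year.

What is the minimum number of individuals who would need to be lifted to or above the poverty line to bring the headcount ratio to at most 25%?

Currently q = 5 of N = 11 are below the line (H = 0.455).
A headcount ratio of at most 25% allows at most ⌊0.25 × 11⌋ = 2 poor individuals.
So at least 5 − 2 = 3 must be lifted.

3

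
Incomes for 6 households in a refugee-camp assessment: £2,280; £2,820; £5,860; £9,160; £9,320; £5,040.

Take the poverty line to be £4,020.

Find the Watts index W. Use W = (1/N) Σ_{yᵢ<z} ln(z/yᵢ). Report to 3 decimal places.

Below z: £2,280, £2,820 (q = 2 of N = 6).
Log gaps: ln(4020/2280) = 0.5671; ln(4020/2820) = 0.3545.
W = 0.921651 / 6 = 0.154.

0.154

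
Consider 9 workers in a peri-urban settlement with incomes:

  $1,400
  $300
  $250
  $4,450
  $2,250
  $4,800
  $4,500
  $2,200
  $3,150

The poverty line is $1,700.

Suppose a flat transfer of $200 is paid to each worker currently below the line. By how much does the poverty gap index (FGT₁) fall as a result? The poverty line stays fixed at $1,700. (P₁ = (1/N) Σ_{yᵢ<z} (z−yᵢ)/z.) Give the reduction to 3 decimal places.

Before: below the line — $250, $300, $1,400; poverty gap index (FGT₁) = 0.20588.
After the $200 transfer: below the line — $450, $500, $1,600; poverty gap index (FGT₁) = 0.16667.
Reduction = 0.20588 − 0.16667 = 0.039.

0.039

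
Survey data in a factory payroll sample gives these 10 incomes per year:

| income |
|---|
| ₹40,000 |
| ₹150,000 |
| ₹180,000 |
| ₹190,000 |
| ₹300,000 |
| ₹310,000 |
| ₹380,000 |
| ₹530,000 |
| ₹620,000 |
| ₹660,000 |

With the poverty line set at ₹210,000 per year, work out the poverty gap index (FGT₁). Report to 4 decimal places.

0.1333

Poor units: ₹40,000, ₹150,000, ₹180,000, ₹190,000 (q = 4 of N = 10).
Relative gaps: (210000−40000)/210000 = 0.8095; (210000−150000)/210000 = 0.2857; (210000−180000)/210000 = 0.1429; (210000−190000)/210000 = 0.0952.
Σ = 1.333333. Dividing by the full population N = 10 gives P₁ = 0.1333.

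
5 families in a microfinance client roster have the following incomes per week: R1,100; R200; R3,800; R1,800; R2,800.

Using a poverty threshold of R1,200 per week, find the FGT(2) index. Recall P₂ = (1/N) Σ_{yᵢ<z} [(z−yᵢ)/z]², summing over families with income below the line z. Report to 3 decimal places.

0.140

Incomes under z: R200, R1,100 (q = 2 of N = 5).
Gap ratios (z−y)/z: (1200−200)/1200 = 0.8333; (1200−1100)/1200 = 0.0833.
Squared: 0.6944; 0.0069.
Sum = 0.701389; P₂ = 0.701389 / 5 = 0.140.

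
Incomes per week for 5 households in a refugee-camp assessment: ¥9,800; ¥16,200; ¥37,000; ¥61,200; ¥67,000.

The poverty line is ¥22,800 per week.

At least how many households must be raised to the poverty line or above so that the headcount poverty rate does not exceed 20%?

Currently q = 2 of N = 5 are below the line (H = 0.400).
A headcount ratio of at most 20% allows at most ⌊0.20 × 5⌋ = 1 poor households.
So at least 2 − 1 = 1 must be lifted.

1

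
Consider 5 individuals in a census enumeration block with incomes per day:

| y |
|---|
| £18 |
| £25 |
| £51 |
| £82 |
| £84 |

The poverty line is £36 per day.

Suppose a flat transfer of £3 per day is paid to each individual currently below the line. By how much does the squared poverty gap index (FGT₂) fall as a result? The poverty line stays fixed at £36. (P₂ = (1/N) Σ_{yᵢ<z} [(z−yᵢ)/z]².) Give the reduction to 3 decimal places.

0.024

Before: below the line — £18, £25; squared poverty gap index (FGT₂) = 0.06867.
After the £3 transfer: below the line — £21, £28; squared poverty gap index (FGT₂) = 0.04460.
Reduction = 0.06867 − 0.04460 = 0.024.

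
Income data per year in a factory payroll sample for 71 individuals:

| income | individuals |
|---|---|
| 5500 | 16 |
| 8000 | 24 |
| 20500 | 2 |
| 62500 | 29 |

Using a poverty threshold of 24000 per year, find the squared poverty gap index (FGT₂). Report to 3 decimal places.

Poor units: 16×5500, 24×8000, 2×20500 (q = 42 of N = 71).
Relative gaps: (24000−5500)/24000 = 0.7708 (×16); (24000−8000)/24000 = 0.6667 (×24); (24000−20500)/24000 = 0.1458 (×2).
Squared: 0.5942 (×16); 0.4444 (×24); 0.0213 (×2).
Sum = 20.216146; P₂ = 20.216146 / 71 = 0.285.

0.285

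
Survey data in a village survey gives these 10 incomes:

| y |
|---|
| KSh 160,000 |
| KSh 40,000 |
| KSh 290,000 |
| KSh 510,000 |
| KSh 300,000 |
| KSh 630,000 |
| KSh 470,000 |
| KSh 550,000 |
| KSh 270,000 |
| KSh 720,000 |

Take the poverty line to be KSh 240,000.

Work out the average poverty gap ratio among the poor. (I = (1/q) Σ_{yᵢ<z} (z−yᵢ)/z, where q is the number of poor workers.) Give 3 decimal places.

Incomes under z: KSh 40,000, KSh 160,000 (q = 2 of N = 10).
Shortfall ratios (z−y)/z: 0.8333, 0.3333; sum = 1.166667.
The income-gap ratio divides by q (the poor only): 1.166667 / 2 = 0.583.

0.583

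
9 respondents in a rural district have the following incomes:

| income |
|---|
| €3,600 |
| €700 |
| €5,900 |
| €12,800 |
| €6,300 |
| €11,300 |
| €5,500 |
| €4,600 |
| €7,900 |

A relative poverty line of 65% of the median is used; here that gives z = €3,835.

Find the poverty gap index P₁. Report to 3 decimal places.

0.098

Below z: €700, €3,600 (q = 2 of N = 9).
Shortfall ratios: (3835−700)/3835 = 0.8175; (3835−3600)/3835 = 0.0613.
Σ = 0.878748. Dividing by the full population N = 9 gives P₁ = 0.098.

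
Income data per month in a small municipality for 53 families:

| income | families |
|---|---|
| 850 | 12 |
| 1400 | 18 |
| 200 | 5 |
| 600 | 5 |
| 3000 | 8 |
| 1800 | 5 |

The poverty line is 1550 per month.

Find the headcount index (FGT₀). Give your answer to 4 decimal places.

40 of the 53 families have income below 1550.
H = 40/53 = 0.7547.

0.7547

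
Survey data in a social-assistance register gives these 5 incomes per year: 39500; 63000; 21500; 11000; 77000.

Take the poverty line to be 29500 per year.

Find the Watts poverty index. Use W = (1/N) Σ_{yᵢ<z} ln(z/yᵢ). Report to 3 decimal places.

0.261

Below the line: 11000, 21500 (q = 2 of N = 5).
ln(z/y) terms: ln(29500/11000) = 0.9865; ln(29500/21500) = 0.3163.
W = 1.302832 / 5 = 0.261.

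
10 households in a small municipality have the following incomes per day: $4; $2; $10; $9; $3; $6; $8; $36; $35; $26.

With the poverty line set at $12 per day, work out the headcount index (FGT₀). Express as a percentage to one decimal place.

70.0%

7 of the 10 households have income below $12.
H = 7/10 = 70.0%.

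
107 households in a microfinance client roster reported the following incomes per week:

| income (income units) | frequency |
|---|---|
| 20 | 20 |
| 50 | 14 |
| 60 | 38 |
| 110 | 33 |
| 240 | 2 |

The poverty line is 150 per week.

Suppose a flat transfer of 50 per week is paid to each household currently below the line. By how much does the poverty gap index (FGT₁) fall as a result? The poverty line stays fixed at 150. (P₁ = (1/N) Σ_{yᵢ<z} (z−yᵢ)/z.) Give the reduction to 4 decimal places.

0.3065

Before: below the line — 20×20, 14×50, 38×60, 33×110; poverty gap index (FGT₁) = 0.544548.
After the 50 transfer: below the line — 20×70, 14×100, 38×110; poverty gap index (FGT₁) = 0.238006.
Reduction = 0.544548 − 0.238006 = 0.3065.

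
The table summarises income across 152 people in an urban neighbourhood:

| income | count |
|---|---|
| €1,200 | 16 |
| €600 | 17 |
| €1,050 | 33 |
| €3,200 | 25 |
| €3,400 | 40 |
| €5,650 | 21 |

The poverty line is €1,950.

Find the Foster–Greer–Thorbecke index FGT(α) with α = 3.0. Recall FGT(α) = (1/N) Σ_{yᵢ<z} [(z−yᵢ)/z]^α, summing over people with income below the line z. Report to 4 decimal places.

0.0644

Below the line: 17×€600, 33×€1,050, 16×€1,200 (q = 66 of N = 152).
Gap ratios (z−y)/z: (1950−600)/1950 = 0.6923 (×17); (1950−1050)/1950 = 0.4615 (×33); (1950−1200)/1950 = 0.3846 (×16).
Raised to α = 3.0: 0.33182 (×17); 0.09832 (×33); 0.05690 (×16).
Sum = 9.795630; FGT(3.0) = 9.795630 / 152 = 0.0644.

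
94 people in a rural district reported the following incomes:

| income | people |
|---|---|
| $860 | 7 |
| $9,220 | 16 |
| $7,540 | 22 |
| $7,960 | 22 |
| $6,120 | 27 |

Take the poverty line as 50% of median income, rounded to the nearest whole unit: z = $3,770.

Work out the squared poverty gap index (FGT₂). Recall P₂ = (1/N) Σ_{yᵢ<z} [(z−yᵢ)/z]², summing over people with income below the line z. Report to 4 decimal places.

0.0444

Below z: 7×$860 (q = 7 of N = 94).
Relative gaps: (3770−860)/3770 = 0.7719 (×7).
Squared: 0.5958 (×7).
Sum = 4.170627; P₂ = 4.170627 / 94 = 0.0444.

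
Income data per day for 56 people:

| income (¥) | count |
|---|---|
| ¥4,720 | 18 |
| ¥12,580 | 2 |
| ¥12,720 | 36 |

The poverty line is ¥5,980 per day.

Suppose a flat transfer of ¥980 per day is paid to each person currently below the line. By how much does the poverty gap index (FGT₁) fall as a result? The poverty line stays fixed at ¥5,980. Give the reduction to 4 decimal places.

0.0527

Before: below the line — 18×¥4,720; poverty gap index (FGT₁) = 0.067726.
After the ¥980 transfer: below the line — 18×¥5,700; poverty gap index (FGT₁) = 0.015050.
Reduction = 0.067726 − 0.015050 = 0.0527.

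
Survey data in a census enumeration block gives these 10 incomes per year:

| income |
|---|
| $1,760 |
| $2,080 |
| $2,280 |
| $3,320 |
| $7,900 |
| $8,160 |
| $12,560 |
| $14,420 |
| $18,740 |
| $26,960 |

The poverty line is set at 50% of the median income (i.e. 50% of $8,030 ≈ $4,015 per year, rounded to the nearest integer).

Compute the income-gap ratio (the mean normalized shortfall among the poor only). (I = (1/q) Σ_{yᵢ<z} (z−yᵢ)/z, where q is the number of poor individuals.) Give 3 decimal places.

0.412

Below z: $1,760, $2,080, $2,280, $3,320 (q = 4 of N = 10).
Relative gaps: 0.5616, 0.4819, 0.4321, 0.1731; sum = 1.648817.
I averages over the q = 4 poor units only: 1.648817 / 4 = 0.412.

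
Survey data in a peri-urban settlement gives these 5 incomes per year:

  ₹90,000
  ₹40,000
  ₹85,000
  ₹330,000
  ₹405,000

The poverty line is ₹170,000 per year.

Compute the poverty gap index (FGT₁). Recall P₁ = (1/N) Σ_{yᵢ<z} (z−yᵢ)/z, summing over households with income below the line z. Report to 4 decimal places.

Incomes under z: ₹40,000, ₹85,000, ₹90,000 (q = 3 of N = 5).
Relative gaps: (170000−40000)/170000 = 0.7647; (170000−85000)/170000 = 0.5000; (170000−90000)/170000 = 0.4706.
Sum of shortfalls = 1.735294; P₁ averages over all N: 1.735294 / 5 = 0.3471.

0.3471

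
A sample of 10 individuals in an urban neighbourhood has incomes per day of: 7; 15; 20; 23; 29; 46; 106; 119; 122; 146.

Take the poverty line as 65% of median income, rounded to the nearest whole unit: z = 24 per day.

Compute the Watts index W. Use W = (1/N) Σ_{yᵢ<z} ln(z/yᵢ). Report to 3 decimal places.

0.193

Below the line: 7, 15, 20, 23 (q = 4 of N = 10).
Log gaps: ln(24/7) = 1.2321; ln(24/15) = 0.4700; ln(24/20) = 0.1823; ln(24/23) = 0.0426.
W = 1.927028 / 10 = 0.193.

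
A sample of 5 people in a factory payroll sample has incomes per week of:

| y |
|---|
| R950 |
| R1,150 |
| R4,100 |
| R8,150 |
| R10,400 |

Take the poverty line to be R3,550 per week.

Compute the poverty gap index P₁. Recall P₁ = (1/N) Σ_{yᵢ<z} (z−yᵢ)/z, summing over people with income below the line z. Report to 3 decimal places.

0.282

Incomes under z: R950, R1,150 (q = 2 of N = 5).
Gap ratios (z−y)/z: (3550−950)/3550 = 0.7324; (3550−1150)/3550 = 0.6761.
Sum of shortfalls = 1.408451; P₁ averages over all N: 1.408451 / 5 = 0.282.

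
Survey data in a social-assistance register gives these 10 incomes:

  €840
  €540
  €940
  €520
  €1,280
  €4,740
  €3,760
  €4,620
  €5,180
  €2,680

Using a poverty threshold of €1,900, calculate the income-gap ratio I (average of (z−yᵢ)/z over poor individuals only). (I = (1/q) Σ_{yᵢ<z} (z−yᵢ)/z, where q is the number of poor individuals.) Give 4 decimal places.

0.5663

Poor units: €520, €540, €840, €940, €1,280 (q = 5 of N = 10).
Relative gaps: 0.7263, 0.7158, 0.5579, 0.5053, 0.3263; sum = 2.831579.
The income-gap ratio divides by q (the poor only): 2.831579 / 5 = 0.5663.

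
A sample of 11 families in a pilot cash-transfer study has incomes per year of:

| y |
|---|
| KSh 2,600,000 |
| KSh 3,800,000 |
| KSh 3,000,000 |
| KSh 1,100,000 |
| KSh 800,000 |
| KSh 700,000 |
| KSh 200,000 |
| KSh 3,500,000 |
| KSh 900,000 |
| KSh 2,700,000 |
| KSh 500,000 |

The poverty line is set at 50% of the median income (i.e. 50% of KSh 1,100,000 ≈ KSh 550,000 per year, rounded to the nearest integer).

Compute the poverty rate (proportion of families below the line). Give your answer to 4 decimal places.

0.1818

2 of the 11 families have income below KSh 550,000.
H = 2/11 = 0.1818.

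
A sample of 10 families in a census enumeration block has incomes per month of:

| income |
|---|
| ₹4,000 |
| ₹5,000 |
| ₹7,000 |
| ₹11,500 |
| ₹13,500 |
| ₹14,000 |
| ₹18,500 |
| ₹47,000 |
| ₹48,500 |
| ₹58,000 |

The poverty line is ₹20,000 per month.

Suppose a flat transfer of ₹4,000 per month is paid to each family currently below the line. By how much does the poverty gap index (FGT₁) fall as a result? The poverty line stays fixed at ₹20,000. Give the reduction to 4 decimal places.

0.1275

Before: below the line — ₹4,000, ₹5,000, ₹7,000, ₹11,500, ₹13,500, ₹14,000, ₹18,500; poverty gap index (FGT₁) = 0.332500.
After the ₹4,000 transfer: below the line — ₹8,000, ₹9,000, ₹11,000, ₹15,500, ₹17,500, ₹18,000; poverty gap index (FGT₁) = 0.205000.
Reduction = 0.332500 − 0.205000 = 0.1275.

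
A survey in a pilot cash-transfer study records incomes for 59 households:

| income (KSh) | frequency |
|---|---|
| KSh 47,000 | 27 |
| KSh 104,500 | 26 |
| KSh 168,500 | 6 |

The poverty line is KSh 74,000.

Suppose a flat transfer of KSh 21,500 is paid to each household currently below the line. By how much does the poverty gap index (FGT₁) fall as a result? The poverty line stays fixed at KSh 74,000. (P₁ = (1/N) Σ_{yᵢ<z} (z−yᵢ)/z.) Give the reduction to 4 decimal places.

Before: below the line — 27×KSh 47,000; poverty gap index (FGT₁) = 0.166972.
After the KSh 21,500 transfer: below the line — 27×KSh 68,500; poverty gap index (FGT₁) = 0.034013.
Reduction = 0.166972 − 0.034013 = 0.1330.

0.1330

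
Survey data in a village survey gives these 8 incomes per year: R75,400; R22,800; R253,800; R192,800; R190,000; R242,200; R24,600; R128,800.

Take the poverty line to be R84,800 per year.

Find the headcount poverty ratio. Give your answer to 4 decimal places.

3 of the 8 families have income below R84,800.
H = 3/8 = 0.3750.

0.3750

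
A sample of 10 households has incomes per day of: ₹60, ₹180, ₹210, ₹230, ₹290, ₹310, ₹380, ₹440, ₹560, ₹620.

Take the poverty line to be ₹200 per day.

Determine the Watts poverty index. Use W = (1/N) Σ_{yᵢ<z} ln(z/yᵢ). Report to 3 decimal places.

0.131

Below z: ₹60, ₹180 (q = 2 of N = 10).
ln(z/y) terms: ln(200/60) = 1.2040; ln(200/180) = 0.1054.
W = 1.309333 / 10 = 0.131.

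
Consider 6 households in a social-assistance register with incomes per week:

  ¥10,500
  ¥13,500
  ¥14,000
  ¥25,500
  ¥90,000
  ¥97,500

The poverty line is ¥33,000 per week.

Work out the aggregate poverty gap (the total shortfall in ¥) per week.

Below the line: ¥10,500, ¥13,500, ¥14,000, ¥25,500 (q = 4 of N = 6).
Individual gaps: 33000−10500 = 22500; 33000−13500 = 19500; 33000−14000 = 19000; 33000−25500 = 7500.
Aggregate gap = ¥68,500.

¥68,500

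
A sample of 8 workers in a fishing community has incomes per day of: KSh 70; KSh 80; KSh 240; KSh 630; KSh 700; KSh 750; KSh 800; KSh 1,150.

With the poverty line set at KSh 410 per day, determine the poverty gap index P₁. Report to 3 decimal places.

Incomes under z: KSh 70, KSh 80, KSh 240 (q = 3 of N = 8).
Gap ratios (z−y)/z: (410−70)/410 = 0.8293; (410−80)/410 = 0.8049; (410−240)/410 = 0.4146.
Sum of shortfalls = 2.048780; P₁ averages over all N: 2.048780 / 8 = 0.256.

0.256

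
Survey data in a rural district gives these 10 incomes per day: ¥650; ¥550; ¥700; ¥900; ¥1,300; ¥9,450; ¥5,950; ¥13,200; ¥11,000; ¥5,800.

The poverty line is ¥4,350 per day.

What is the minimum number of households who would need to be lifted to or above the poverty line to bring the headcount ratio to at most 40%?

1

5 of the 10 households are poor, so H = 5/10 = 0.500.
A headcount ratio of at most 40% allows at most ⌊0.40 × 10⌋ = 4 poor households.
So at least 5 − 4 = 1 must be lifted.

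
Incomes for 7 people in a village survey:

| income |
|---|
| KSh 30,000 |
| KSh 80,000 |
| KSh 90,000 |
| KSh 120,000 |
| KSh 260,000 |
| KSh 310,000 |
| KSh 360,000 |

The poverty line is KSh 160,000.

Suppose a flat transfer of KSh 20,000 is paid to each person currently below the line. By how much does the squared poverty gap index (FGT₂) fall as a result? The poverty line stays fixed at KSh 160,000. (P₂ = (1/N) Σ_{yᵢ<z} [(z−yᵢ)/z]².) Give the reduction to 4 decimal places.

0.0625

Before: below the line — KSh 30,000, KSh 80,000, KSh 90,000, KSh 120,000; squared poverty gap index (FGT₂) = 0.166295.
After the KSh 20,000 transfer: below the line — KSh 50,000, KSh 100,000, KSh 110,000, KSh 140,000; squared poverty gap index (FGT₂) = 0.103795.
Reduction = 0.166295 − 0.103795 = 0.0625.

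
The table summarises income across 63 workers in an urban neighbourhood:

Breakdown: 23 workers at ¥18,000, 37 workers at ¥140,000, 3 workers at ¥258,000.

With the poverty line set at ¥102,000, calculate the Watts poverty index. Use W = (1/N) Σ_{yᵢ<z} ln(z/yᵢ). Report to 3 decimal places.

0.633

Below z: 23×¥18,000 (q = 23 of N = 63).
Log gaps: ln(102000/18000) = 1.7346 (×23).
W = 39.895824 / 63 = 0.633.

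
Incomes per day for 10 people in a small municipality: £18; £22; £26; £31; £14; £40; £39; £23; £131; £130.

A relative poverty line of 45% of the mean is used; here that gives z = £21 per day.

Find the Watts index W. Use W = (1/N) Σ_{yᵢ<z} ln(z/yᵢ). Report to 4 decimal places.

0.0560

Below the line: £14, £18 (q = 2 of N = 10).
ln(z/y) terms: ln(21/14) = 0.4055; ln(21/18) = 0.1542.
W = 0.559616 / 10 = 0.0560.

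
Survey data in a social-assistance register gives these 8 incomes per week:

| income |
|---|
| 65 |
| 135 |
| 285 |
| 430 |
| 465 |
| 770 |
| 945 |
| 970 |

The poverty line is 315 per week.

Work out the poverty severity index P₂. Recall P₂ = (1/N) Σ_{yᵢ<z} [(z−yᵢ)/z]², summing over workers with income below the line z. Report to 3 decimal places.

0.121

Incomes under z: 65, 135, 285 (q = 3 of N = 8).
Gap ratios (z−y)/z: (315−65)/315 = 0.7937; (315−135)/315 = 0.5714; (315−285)/315 = 0.0952.
Squared: 0.6299; 0.3265; 0.0091.
Sum = 0.965482; P₂ = 0.965482 / 8 = 0.121.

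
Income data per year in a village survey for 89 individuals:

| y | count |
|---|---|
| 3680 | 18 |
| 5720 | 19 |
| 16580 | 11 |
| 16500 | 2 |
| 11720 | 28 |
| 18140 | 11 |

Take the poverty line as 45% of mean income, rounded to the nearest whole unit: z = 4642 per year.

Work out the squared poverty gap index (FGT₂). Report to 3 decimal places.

0.009

Poor units: 18×3680 (q = 18 of N = 89).
Gap ratios (z−y)/z: (4642−3680)/4642 = 0.2072 (×18).
Squared: 0.0429 (×18).
Sum = 0.773059; P₂ = 0.773059 / 89 = 0.009.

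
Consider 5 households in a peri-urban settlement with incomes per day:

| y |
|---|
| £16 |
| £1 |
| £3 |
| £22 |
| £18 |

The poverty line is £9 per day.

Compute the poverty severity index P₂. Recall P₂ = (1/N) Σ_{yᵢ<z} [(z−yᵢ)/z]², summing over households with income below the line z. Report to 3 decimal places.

Incomes under z: £1, £3 (q = 2 of N = 5).
Relative gaps: (9−1)/9 = 0.8889; (9−3)/9 = 0.6667.
Squared: 0.7901; 0.4444.
Sum = 1.234568; P₂ = 1.234568 / 5 = 0.247.

0.247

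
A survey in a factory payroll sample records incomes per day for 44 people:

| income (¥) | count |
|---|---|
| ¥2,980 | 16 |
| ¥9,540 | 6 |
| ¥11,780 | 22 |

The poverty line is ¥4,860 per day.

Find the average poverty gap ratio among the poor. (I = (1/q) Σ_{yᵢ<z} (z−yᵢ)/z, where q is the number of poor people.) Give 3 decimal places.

0.387

Poor units: 16×¥2,980 (q = 16 of N = 44).
Relative gaps: 0.3868 (×16); sum = 6.189300.
The income-gap ratio divides by q (the poor only): 6.189300 / 16 = 0.387.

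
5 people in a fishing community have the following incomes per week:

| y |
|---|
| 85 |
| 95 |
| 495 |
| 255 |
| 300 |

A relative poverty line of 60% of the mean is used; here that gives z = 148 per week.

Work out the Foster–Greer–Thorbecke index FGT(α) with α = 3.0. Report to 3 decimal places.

Incomes under z: 85, 95 (q = 2 of N = 5).
Shortfall ratios: (148−85)/148 = 0.4257; (148−95)/148 = 0.3581.
Raised to α = 3.0: 0.07713; 0.04592.
Sum = 0.123057; FGT(3.0) = 0.123057 / 5 = 0.025.

0.025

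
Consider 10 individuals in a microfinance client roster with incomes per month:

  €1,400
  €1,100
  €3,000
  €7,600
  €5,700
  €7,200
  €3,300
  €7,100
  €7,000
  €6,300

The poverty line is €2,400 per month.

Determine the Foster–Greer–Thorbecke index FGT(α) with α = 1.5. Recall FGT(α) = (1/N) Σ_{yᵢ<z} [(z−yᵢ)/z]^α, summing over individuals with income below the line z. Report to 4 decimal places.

0.0668

Below z: €1,100, €1,400 (q = 2 of N = 10).
Normalized shortfalls: (2400−1100)/2400 = 0.5417; (2400−1400)/2400 = 0.4167.
Raised to α = 1.5: 0.39866; 0.26896.
Sum = 0.667613; FGT(1.5) = 0.667613 / 10 = 0.0668.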